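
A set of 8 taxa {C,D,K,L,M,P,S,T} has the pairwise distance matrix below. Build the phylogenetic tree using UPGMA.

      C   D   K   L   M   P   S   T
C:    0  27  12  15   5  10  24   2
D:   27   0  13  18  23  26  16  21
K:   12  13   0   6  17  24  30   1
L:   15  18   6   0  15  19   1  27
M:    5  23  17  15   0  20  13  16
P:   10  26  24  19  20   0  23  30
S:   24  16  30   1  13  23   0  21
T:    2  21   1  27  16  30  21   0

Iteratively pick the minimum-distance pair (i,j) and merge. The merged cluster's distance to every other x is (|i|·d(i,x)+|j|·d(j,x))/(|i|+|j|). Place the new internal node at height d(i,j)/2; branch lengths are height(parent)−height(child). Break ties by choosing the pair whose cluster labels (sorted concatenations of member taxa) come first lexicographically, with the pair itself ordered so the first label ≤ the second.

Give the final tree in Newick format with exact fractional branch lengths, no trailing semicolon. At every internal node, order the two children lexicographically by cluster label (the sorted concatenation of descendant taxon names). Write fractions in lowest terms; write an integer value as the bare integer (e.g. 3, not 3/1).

1. join K+T (d=1) ⇒ KT; edges |K|=1/2, |T|=1/2
  updated: d(C,KT)=7, d(D,KT)=17, d(KT,L)=33/2, d(KT,M)=33/2, d(KT,P)=27, d(KT,S)=51/2
2. join L+S (d=1) ⇒ LS; edges |L|=1/2, |S|=1/2
  updated: d(C,LS)=39/2, d(D,LS)=17, d(KT,LS)=21, d(LS,M)=14, d(LS,P)=21
3. join C+M (d=5) ⇒ CM; edges |C|=5/2, |M|=5/2
  updated: d(CM,D)=25, d(CM,KT)=47/4, d(CM,LS)=67/4, d(CM,P)=15
4. join CM+KT (d=47/4) ⇒ CKMT; edges |CM|=27/8, |KT|=43/8
  updated: d(CKMT,D)=21, d(CKMT,LS)=151/8, d(CKMT,P)=21
5. join D+LS (d=17) ⇒ DLS; edges |D|=17/2, |LS|=8
  updated: d(CKMT,DLS)=235/12, d(DLS,P)=68/3
6. join CKMT+DLS (d=235/12) ⇒ CDKLMST; edges |CKMT|=47/12, |DLS|=31/24
  updated: d(CDKLMST,P)=152/7
7. join CDKLMST+P (d=152/7) ⇒ CDKLMPST; edges |CDKLMST|=179/168, |P|=76/7
final tree: ((((C:5/2,M:5/2):27/8,(K:1/2,T:1/2):43/8):47/12,(D:17/2,(L:1/2,S:1/2):8):31/24):179/168,P:76/7)
total length: 1037/21

((((C:5/2,M:5/2):27/8,(K:1/2,T:1/2):43/8):47/12,(D:17/2,(L:1/2,S:1/2):8):31/24):179/168,P:76/7)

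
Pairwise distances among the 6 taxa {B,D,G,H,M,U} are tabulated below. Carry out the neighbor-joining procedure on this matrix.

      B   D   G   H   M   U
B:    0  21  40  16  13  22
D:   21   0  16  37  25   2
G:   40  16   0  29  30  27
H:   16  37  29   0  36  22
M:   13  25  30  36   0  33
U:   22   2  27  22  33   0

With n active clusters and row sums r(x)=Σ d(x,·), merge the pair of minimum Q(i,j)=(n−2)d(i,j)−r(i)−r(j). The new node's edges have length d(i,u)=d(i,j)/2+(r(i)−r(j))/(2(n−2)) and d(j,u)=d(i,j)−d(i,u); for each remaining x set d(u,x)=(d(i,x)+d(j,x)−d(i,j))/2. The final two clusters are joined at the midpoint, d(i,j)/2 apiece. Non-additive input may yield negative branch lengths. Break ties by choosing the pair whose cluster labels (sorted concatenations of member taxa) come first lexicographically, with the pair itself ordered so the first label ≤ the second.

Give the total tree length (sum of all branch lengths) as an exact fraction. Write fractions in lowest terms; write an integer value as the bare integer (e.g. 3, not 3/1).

975/16

iteration 1: select D,U (d=2, Q=-199); attach at lengths (3/8, 13/8); label the merged cluster DU
  updated: d(B,DU)=41/2, d(DU,G)=41/2, d(DU,H)=57/2, d(DU,M)=28
iteration 2: select B,M (d=13, Q=-315/2); attach at lengths (43/12, 113/12); label the merged cluster BM
  updated: d(BM,DU)=71/4, d(BM,G)=57/2, d(BM,H)=39/2
iteration 3: select BM,H (d=39/2, Q=-415/4); attach at lengths (111/16, 201/16); label the merged cluster BHM
  updated: d(BHM,DU)=107/8, d(BHM,G)=19
iteration 4: select BHM,DU (d=107/8, Q=-423/8); attach at lengths (95/16, 119/16); label the merged cluster BDHMU
  updated: d(BDHMU,G)=209/16
iteration 5: select BDHMU,G (d=209/16); attach at lengths (209/32, 209/32); label the merged cluster BDGHMU
final tree: ((((B:43/12,M:113/12):111/16,H:201/16):95/16,(D:3/8,U:13/8):119/16):209/32,G:209/32)
total length: 975/16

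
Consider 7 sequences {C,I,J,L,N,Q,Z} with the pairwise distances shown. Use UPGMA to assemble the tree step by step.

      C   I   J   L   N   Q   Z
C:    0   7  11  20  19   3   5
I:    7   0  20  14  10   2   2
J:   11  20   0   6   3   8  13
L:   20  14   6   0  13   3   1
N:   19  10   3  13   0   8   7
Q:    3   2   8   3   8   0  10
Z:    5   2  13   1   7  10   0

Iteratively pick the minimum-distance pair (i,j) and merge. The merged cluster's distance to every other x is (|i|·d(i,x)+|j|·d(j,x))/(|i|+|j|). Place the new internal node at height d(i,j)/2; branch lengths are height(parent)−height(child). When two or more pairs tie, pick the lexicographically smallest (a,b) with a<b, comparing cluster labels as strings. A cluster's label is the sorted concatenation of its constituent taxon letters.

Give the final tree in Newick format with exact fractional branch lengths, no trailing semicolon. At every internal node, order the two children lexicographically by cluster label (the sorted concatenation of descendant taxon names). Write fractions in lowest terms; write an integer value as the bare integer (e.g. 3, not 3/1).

iteration 1: select L,Z (d=1); attach at lengths (1/2, 1/2); label the merged cluster LZ
  updated: d(C,LZ)=25/2, d(I,LZ)=8, d(J,LZ)=19/2, d(LZ,N)=10, d(LZ,Q)=13/2
iteration 2: select I,Q (d=2); attach at lengths (1, 1); label the merged cluster IQ
  updated: d(C,IQ)=5, d(IQ,J)=14, d(IQ,LZ)=29/4, d(IQ,N)=9
iteration 3: select J,N (d=3); attach at lengths (3/2, 3/2); label the merged cluster JN
  updated: d(C,JN)=15, d(IQ,JN)=23/2, d(JN,LZ)=39/4
iteration 4: select C,IQ (d=5); attach at lengths (5/2, 3/2); label the merged cluster CIQ
  updated: d(CIQ,JN)=38/3, d(CIQ,LZ)=9
iteration 5: select CIQ,LZ (d=9); attach at lengths (2, 4); label the merged cluster CILQZ
  updated: d(CILQZ,JN)=23/2
iteration 6: select CILQZ,JN (d=23/2); attach at lengths (5/4, 17/4); label the merged cluster CIJLNQZ
final tree: (((C:5/2,(I:1,Q:1):3/2):2,(L:1/2,Z:1/2):4):5/4,(J:3/2,N:3/2):17/4)
total length: 43/2

(((C:5/2,(I:1,Q:1):3/2):2,(L:1/2,Z:1/2):4):5/4,(J:3/2,N:3/2):17/4)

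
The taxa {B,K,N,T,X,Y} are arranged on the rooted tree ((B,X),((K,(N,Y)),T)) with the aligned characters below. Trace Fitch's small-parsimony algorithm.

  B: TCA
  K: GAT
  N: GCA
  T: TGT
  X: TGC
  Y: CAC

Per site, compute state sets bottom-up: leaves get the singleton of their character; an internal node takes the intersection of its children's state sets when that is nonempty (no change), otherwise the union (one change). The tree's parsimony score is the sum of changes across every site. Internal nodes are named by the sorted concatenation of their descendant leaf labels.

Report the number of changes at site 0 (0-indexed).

site 0, node BX: B={T} ∩ X={T} → {T} (+0)
site 0, node NY: N={G} ∪ Y={C} → {C,G} (+1)
site 0, node KNY: K={G} ∩ NY={C,G} → {G} (+0)
site 0, node KNTY: KNY={G} ∪ T={T} → {G,T} (+1)
site 0, node BKNTXY: BX={T} ∩ KNTY={G,T} → {T} (+0)
site 1, node BX: B={C} ∪ X={G} → {C,G} (+1)
site 1, node NY: N={C} ∪ Y={A} → {A,C} (+1)
site 1, node KNY: K={A} ∩ NY={A,C} → {A} (+0)
site 1, node KNTY: KNY={A} ∪ T={G} → {A,G} (+1)
site 1, node BKNTXY: BX={C,G} ∩ KNTY={A,G} → {G} (+0)
site 2, node BX: B={A} ∪ X={C} → {A,C} (+1)
site 2, node NY: N={A} ∪ Y={C} → {A,C} (+1)
site 2, node KNY: K={T} ∪ NY={A,C} → {A,C,T} (+1)
site 2, node KNTY: KNY={A,C,T} ∩ T={T} → {T} (+0)
site 2, node BKNTXY: BX={A,C} ∪ KNTY={T} → {A,C,T} (+1)
per-site changes: [2, 3, 4]; total = 9

2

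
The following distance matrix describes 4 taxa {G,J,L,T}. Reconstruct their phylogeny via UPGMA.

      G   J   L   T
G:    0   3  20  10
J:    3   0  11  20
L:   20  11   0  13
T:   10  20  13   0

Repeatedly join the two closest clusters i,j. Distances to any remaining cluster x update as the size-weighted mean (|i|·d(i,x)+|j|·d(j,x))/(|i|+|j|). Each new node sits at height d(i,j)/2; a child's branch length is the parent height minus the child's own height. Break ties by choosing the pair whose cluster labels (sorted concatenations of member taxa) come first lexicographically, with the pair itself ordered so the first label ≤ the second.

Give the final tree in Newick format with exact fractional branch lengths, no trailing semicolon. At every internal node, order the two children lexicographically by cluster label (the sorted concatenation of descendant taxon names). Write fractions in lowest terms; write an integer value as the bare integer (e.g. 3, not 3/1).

((G:3/2,J:3/2):49/8,(L:13/2,T:13/2):9/8)

step 1: merge (G,J) at d=3; branch lengths G→3/2, J→3/2; new cluster GJ
  updated: d(GJ,L)=31/2, d(GJ,T)=15
step 2: merge (L,T) at d=13; branch lengths L→13/2, T→13/2; new cluster LT
  updated: d(GJ,LT)=61/4
step 3: merge (GJ,LT) at d=61/4; branch lengths GJ→49/8, LT→9/8; new cluster GJLT
final tree: ((G:3/2,J:3/2):49/8,(L:13/2,T:13/2):9/8)
total length: 93/4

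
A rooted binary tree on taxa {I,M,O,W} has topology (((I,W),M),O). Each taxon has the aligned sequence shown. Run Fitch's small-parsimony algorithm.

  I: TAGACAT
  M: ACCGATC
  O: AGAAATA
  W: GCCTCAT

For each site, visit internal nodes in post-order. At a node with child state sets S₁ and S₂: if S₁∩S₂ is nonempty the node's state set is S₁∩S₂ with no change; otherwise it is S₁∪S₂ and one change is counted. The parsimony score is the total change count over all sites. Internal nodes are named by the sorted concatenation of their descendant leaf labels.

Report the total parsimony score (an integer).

12

site 0, node IW: I={T} ∪ W={G} → {G,T} (+1)
site 0, node IMW: IW={G,T} ∪ M={A} → {A,G,T} (+1)
site 0, node IMOW: IMW={A,G,T} ∩ O={A} → {A} (+0)
site 1, node IW: I={A} ∪ W={C} → {A,C} (+1)
site 1, node IMW: IW={A,C} ∩ M={C} → {C} (+0)
site 1, node IMOW: IMW={C} ∪ O={G} → {C,G} (+1)
site 2, node IW: I={G} ∪ W={C} → {C,G} (+1)
site 2, node IMW: IW={C,G} ∩ M={C} → {C} (+0)
site 2, node IMOW: IMW={C} ∪ O={A} → {A,C} (+1)
site 3, node IW: I={A} ∪ W={T} → {A,T} (+1)
site 3, node IMW: IW={A,T} ∪ M={G} → {A,G,T} (+1)
site 3, node IMOW: IMW={A,G,T} ∩ O={A} → {A} (+0)
site 4, node IW: I={C} ∩ W={C} → {C} (+0)
site 4, node IMW: IW={C} ∪ M={A} → {A,C} (+1)
site 4, node IMOW: IMW={A,C} ∩ O={A} → {A} (+0)
site 5, node IW: I={A} ∩ W={A} → {A} (+0)
site 5, node IMW: IW={A} ∪ M={T} → {A,T} (+1)
site 5, node IMOW: IMW={A,T} ∩ O={T} → {T} (+0)
site 6, node IW: I={T} ∩ W={T} → {T} (+0)
site 6, node IMW: IW={T} ∪ M={C} → {C,T} (+1)
site 6, node IMOW: IMW={C,T} ∪ O={A} → {A,C,T} (+1)
per-site changes: [2, 2, 2, 2, 1, 1, 2]; total = 12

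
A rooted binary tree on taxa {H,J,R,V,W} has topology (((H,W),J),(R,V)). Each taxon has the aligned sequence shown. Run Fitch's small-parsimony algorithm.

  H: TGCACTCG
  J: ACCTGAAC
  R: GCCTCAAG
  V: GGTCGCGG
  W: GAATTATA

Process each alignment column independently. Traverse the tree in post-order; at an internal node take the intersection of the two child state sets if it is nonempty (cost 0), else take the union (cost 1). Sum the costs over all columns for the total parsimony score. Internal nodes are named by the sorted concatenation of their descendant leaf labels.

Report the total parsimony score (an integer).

19

[col 0] HW: children H:{T}, W:{G} ∪→ {G,T}; cost 1
[col 0] HJW: children HW:{G,T}, J:{A} ∪→ {A,G,T}; cost 1
[col 0] RV: children R:{G}, V:{G} ∩→ {G}; cost 0
[col 0] HJRVW: children HJW:{A,G,T}, RV:{G} ∩→ {G}; cost 0
[col 1] HW: children H:{G}, W:{A} ∪→ {A,G}; cost 1
[col 1] HJW: children HW:{A,G}, J:{C} ∪→ {A,C,G}; cost 1
[col 1] RV: children R:{C}, V:{G} ∪→ {C,G}; cost 1
[col 1] HJRVW: children HJW:{A,C,G}, RV:{C,G} ∩→ {C,G}; cost 0
[col 2] HW: children H:{C}, W:{A} ∪→ {A,C}; cost 1
[col 2] HJW: children HW:{A,C}, J:{C} ∩→ {C}; cost 0
[col 2] RV: children R:{C}, V:{T} ∪→ {C,T}; cost 1
[col 2] HJRVW: children HJW:{C}, RV:{C,T} ∩→ {C}; cost 0
[col 3] HW: children H:{A}, W:{T} ∪→ {A,T}; cost 1
[col 3] HJW: children HW:{A,T}, J:{T} ∩→ {T}; cost 0
[col 3] RV: children R:{T}, V:{C} ∪→ {C,T}; cost 1
[col 3] HJRVW: children HJW:{T}, RV:{C,T} ∩→ {T}; cost 0
[col 4] HW: children H:{C}, W:{T} ∪→ {C,T}; cost 1
[col 4] HJW: children HW:{C,T}, J:{G} ∪→ {C,G,T}; cost 1
[col 4] RV: children R:{C}, V:{G} ∪→ {C,G}; cost 1
[col 4] HJRVW: children HJW:{C,G,T}, RV:{C,G} ∩→ {C,G}; cost 0
[col 5] HW: children H:{T}, W:{A} ∪→ {A,T}; cost 1
[col 5] HJW: children HW:{A,T}, J:{A} ∩→ {A}; cost 0
[col 5] RV: children R:{A}, V:{C} ∪→ {A,C}; cost 1
[col 5] HJRVW: children HJW:{A}, RV:{A,C} ∩→ {A}; cost 0
[col 6] HW: children H:{C}, W:{T} ∪→ {C,T}; cost 1
[col 6] HJW: children HW:{C,T}, J:{A} ∪→ {A,C,T}; cost 1
[col 6] RV: children R:{A}, V:{G} ∪→ {A,G}; cost 1
[col 6] HJRVW: children HJW:{A,C,T}, RV:{A,G} ∩→ {A}; cost 0
[col 7] HW: children H:{G}, W:{A} ∪→ {A,G}; cost 1
[col 7] HJW: children HW:{A,G}, J:{C} ∪→ {A,C,G}; cost 1
[col 7] RV: children R:{G}, V:{G} ∩→ {G}; cost 0
[col 7] HJRVW: children HJW:{A,C,G}, RV:{G} ∩→ {G}; cost 0
per-site changes: [2, 3, 2, 2, 3, 2, 3, 2]; total = 19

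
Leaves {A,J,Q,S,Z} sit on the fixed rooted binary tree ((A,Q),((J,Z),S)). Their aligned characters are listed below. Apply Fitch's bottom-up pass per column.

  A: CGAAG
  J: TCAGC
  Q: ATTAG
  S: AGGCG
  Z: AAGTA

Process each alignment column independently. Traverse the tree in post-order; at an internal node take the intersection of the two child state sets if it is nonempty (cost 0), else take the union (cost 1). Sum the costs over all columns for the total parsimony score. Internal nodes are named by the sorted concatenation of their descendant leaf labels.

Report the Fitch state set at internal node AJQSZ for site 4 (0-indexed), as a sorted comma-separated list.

G

AQ@0: {C} ∪ {A} = {A,C} (union, +1)
JZ@0: {T} ∪ {A} = {A,T} (union, +1)
JSZ@0: {A,T} ∩ {A} = {A} (intersection, +0)
AJQSZ@0: {A,C} ∩ {A} = {A} (intersection, +0)
AQ@1: {G} ∪ {T} = {G,T} (union, +1)
JZ@1: {C} ∪ {A} = {A,C} (union, +1)
JSZ@1: {A,C} ∪ {G} = {A,C,G} (union, +1)
AJQSZ@1: {G,T} ∩ {A,C,G} = {G} (intersection, +0)
AQ@2: {A} ∪ {T} = {A,T} (union, +1)
JZ@2: {A} ∪ {G} = {A,G} (union, +1)
JSZ@2: {A,G} ∩ {G} = {G} (intersection, +0)
AJQSZ@2: {A,T} ∪ {G} = {A,G,T} (union, +1)
AQ@3: {A} ∩ {A} = {A} (intersection, +0)
JZ@3: {G} ∪ {T} = {G,T} (union, +1)
JSZ@3: {G,T} ∪ {C} = {C,G,T} (union, +1)
AJQSZ@3: {A} ∪ {C,G,T} = {A,C,G,T} (union, +1)
AQ@4: {G} ∩ {G} = {G} (intersection, +0)
JZ@4: {C} ∪ {A} = {A,C} (union, +1)
JSZ@4: {A,C} ∪ {G} = {A,C,G} (union, +1)
AJQSZ@4: {G} ∩ {A,C,G} = {G} (intersection, +0)
per-site changes: [2, 3, 3, 3, 2]; total = 13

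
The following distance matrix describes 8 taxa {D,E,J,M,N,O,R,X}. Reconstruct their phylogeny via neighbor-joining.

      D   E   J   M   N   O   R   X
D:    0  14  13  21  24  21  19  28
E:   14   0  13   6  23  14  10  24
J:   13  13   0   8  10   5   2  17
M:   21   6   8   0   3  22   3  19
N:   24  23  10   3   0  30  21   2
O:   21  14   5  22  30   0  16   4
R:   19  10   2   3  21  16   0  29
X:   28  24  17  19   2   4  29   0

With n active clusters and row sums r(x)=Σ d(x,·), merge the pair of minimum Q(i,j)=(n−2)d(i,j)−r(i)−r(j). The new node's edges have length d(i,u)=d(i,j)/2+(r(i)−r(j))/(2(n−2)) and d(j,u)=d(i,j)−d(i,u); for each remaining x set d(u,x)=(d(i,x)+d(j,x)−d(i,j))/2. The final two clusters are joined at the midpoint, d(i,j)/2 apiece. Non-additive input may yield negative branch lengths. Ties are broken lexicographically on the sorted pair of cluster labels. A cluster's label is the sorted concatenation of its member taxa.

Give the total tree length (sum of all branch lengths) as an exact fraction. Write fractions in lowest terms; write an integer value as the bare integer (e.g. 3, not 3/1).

1433/32

step 1: merge (N,X) at d=2, Q=-224; branch lengths N→1/6, X→11/6; new cluster NX
  updated: d(D,NX)=25, d(E,NX)=45/2, d(J,NX)=25/2, d(M,NX)=10, d(NX,O)=16, d(NX,R)=24
step 2: merge (M,NX) at d=10, Q=-130; branch lengths M→1, NX→9; new cluster MNX
  updated: d(D,MNX)=18, d(E,MNX)=37/4, d(J,MNX)=21/4, d(MNX,O)=14, d(MNX,R)=17/2
step 3: merge (D,E) at d=14, Q=-357/4; branch lengths D→323/32, E→125/32; new cluster DE
  updated: d(DE,J)=6, d(DE,MNX)=53/8, d(DE,O)=21/2, d(DE,R)=15/2
step 4: merge (J,O) at d=5, Q=-195/4; branch lengths J→-49/24, O→169/24; new cluster JO
  updated: d(DE,JO)=23/4, d(JO,MNX)=57/8, d(JO,R)=13/2
step 5: merge (DE,MNX) at d=53/8, Q=-231/8; branch lengths DE→87/32, MNX→125/32; new cluster DEMNX
  updated: d(DEMNX,JO)=25/8, d(DEMNX,R)=75/16
step 6: merge (DEMNX,JO) at d=25/8, Q=-229/16; branch lengths DEMNX→21/32, JO→79/32; new cluster DEJMNOX
  updated: d(DEJMNOX,R)=129/32
step 7: merge (DEJMNOX,R) at d=129/32; branch lengths DEJMNOX→129/64, R→129/64; new cluster DEJMNORX
final tree: ((((D:323/32,E:125/32):87/32,(M:1,(N:1/6,X:11/6):9):125/32):21/32,(J:-49/24,O:169/24):79/32):129/64,R:129/64)
total length: 1433/32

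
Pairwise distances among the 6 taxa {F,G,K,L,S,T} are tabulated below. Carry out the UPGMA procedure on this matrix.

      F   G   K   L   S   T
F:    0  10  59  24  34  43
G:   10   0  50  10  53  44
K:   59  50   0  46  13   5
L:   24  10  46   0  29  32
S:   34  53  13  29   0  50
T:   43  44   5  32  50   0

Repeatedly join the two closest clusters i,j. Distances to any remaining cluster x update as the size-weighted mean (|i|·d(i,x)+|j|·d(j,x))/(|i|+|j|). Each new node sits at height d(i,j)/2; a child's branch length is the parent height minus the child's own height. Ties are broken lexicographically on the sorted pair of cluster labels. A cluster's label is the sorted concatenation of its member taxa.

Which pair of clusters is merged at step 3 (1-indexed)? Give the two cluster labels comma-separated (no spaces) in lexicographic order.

FG,L

1. join K+T (d=5) ⇒ KT; edges |K|=5/2, |T|=5/2
  updated: d(F,KT)=51, d(G,KT)=47, d(KT,L)=39, d(KT,S)=63/2
2. join F+G (d=10) ⇒ FG; edges |F|=5, |G|=5
  updated: d(FG,KT)=49, d(FG,L)=17, d(FG,S)=87/2
3. join FG+L (d=17) ⇒ FGL; edges |FG|=7/2, |L|=17/2
  updated: d(FGL,KT)=137/3, d(FGL,S)=116/3
4. join KT+S (d=63/2) ⇒ KST; edges |KT|=53/4, |S|=63/4
  updated: d(FGL,KST)=130/3
5. join FGL+KST (d=130/3) ⇒ FGKLST; edges |FGL|=79/6, |KST|=71/12
final tree: (((F:5,G:5):7/2,L:17/2):79/6,((K:5/2,T:5/2):53/4,S:63/4):71/12)
total length: 901/12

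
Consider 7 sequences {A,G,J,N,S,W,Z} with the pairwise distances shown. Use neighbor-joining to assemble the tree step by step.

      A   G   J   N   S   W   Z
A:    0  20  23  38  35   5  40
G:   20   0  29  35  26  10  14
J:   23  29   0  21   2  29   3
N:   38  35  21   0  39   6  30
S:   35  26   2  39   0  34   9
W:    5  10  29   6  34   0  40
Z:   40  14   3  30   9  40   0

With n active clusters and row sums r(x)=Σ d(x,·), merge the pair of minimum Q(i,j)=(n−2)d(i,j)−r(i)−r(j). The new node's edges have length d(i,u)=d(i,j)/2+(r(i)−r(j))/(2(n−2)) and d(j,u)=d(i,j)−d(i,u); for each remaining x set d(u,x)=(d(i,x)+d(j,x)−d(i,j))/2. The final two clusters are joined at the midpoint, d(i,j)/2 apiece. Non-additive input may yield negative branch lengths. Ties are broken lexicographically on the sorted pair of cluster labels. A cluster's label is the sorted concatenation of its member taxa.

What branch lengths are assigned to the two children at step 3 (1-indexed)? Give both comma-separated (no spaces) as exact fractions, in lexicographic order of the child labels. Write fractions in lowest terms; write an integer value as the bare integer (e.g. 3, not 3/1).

step 1: merge (N,W) at d=6, Q=-263; branch lengths N→15/2, W→-3/2; new cluster NW
  updated: d(A,NW)=37/2, d(G,NW)=39/2, d(J,NW)=22, d(NW,S)=67/2, d(NW,Z)=32
step 2: merge (A,NW) at d=37/2, Q=-188; branch lengths A→85/8, NW→63/8; new cluster ANW
  updated: d(ANW,G)=21/2, d(ANW,J)=53/4, d(ANW,S)=25, d(ANW,Z)=107/4
step 3: merge (ANW,G) at d=21/2, Q=-247/2; branch lengths ANW→55/12, G→71/12; new cluster AGNW
  updated: d(AGNW,J)=127/8, d(AGNW,S)=81/4, d(AGNW,Z)=121/8
step 4: merge (AGNW,Z) at d=121/8, Q=-385/8; branch lengths AGNW→435/32, Z→49/32; new cluster AGNWZ
  updated: d(AGNWZ,J)=15/8, d(AGNWZ,S)=113/16
step 5: merge (AGNWZ,J) at d=15/8, Q=-175/16; branch lengths AGNWZ→111/32, J→-51/32; new cluster AGJNWZ
  updated: d(AGJNWZ,S)=115/32
step 6: merge (AGJNWZ,S) at d=115/32; branch lengths AGJNWZ→115/64, S→115/64; new cluster AGJNSWZ
final tree: (((((A:85/8,(N:15/2,W:-3/2):63/8):55/12,G:71/12):435/32,Z:49/32):111/32,J:-51/32):115/64,S:115/64)
total length: 1779/32

55/12,71/12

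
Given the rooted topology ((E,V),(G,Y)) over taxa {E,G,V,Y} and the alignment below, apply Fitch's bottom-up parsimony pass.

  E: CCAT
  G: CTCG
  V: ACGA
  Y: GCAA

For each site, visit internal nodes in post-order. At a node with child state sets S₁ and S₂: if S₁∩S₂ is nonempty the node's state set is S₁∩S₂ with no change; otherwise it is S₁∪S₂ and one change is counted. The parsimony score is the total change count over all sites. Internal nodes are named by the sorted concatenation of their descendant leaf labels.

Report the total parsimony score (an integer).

7

site 0, node EV: E={C} ∪ V={A} → {A,C} (+1)
site 0, node GY: G={C} ∪ Y={G} → {C,G} (+1)
site 0, node EGVY: EV={A,C} ∩ GY={C,G} → {C} (+0)
site 1, node EV: E={C} ∩ V={C} → {C} (+0)
site 1, node GY: G={T} ∪ Y={C} → {C,T} (+1)
site 1, node EGVY: EV={C} ∩ GY={C,T} → {C} (+0)
site 2, node EV: E={A} ∪ V={G} → {A,G} (+1)
site 2, node GY: G={C} ∪ Y={A} → {A,C} (+1)
site 2, node EGVY: EV={A,G} ∩ GY={A,C} → {A} (+0)
site 3, node EV: E={T} ∪ V={A} → {A,T} (+1)
site 3, node GY: G={G} ∪ Y={A} → {A,G} (+1)
site 3, node EGVY: EV={A,T} ∩ GY={A,G} → {A} (+0)
per-site changes: [2, 1, 2, 2]; total = 7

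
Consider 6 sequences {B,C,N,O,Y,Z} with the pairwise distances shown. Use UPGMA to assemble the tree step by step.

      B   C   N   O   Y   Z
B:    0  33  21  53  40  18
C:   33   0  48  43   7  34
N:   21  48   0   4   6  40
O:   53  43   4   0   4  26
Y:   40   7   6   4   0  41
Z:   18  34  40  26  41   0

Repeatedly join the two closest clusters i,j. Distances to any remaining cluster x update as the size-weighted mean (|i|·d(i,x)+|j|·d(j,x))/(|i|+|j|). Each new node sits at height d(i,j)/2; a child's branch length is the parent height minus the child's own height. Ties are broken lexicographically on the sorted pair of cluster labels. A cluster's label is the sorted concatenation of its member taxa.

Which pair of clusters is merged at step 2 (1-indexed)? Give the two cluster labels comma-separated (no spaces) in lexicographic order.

iteration 1: select N,O (d=4); attach at lengths (2, 2); label the merged cluster NO
  updated: d(B,NO)=37, d(C,NO)=91/2, d(NO,Y)=5, d(NO,Z)=33
iteration 2: select NO,Y (d=5); attach at lengths (1/2, 5/2); label the merged cluster NOY
  updated: d(B,NOY)=38, d(C,NOY)=98/3, d(NOY,Z)=107/3
iteration 3: select B,Z (d=18); attach at lengths (9, 9); label the merged cluster BZ
  updated: d(BZ,C)=67/2, d(BZ,NOY)=221/6
iteration 4: select C,NOY (d=98/3); attach at lengths (49/3, 83/6); label the merged cluster CNOY
  updated: d(BZ,CNOY)=36
iteration 5: select BZ,CNOY (d=36); attach at lengths (9, 5/3); label the merged cluster BCNOYZ
final tree: ((B:9,Z:9):9,(C:49/3,((N:2,O:2):1/2,Y:5/2):83/6):5/3)
total length: 395/6

NO,Y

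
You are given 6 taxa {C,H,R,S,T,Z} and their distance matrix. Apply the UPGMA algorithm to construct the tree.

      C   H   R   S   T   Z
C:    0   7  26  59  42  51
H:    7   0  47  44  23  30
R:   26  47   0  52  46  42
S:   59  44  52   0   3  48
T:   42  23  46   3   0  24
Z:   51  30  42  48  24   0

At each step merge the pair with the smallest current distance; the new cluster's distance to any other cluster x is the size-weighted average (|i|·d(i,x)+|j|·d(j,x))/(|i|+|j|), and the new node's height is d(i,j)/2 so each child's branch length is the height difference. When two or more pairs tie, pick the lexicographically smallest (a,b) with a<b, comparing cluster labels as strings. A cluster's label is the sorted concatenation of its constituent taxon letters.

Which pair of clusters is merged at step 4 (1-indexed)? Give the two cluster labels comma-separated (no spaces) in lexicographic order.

CH,R

iteration 1: select S,T (d=3); attach at lengths (3/2, 3/2); label the merged cluster ST
  updated: d(C,ST)=101/2, d(H,ST)=67/2, d(R,ST)=49, d(ST,Z)=36
iteration 2: select C,H (d=7); attach at lengths (7/2, 7/2); label the merged cluster CH
  updated: d(CH,R)=73/2, d(CH,ST)=42, d(CH,Z)=81/2
iteration 3: select ST,Z (d=36); attach at lengths (33/2, 18); label the merged cluster STZ
  updated: d(CH,STZ)=83/2, d(R,STZ)=140/3
iteration 4: select CH,R (d=73/2); attach at lengths (59/4, 73/4); label the merged cluster CHR
  updated: d(CHR,STZ)=389/9
iteration 5: select CHR,STZ (d=389/9); attach at lengths (121/36, 65/18); label the merged cluster CHRSTZ
final tree: (((C:7/2,H:7/2):59/4,R:73/4):121/36,((S:3/2,T:3/2):33/2,Z:18):65/18)
total length: 3041/36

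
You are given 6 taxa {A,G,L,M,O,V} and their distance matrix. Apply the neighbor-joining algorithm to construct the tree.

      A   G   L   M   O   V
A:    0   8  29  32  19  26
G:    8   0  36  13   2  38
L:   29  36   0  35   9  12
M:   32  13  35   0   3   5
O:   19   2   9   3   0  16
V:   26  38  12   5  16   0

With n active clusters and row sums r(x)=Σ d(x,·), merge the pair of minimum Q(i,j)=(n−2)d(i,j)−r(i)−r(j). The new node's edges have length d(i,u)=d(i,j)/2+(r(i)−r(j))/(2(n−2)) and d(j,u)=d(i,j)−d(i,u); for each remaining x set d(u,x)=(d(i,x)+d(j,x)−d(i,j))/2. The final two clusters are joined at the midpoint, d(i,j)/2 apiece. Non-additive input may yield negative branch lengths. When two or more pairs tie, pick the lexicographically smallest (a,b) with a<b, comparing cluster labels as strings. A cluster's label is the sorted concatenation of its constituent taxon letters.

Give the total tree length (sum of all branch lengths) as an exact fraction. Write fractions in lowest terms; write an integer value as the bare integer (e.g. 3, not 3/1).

685/16

iteration 1: select A,G (d=8, Q=-179); attach at lengths (49/8, 15/8); label the merged cluster AG
  updated: d(AG,L)=57/2, d(AG,M)=37/2, d(AG,O)=13/2, d(AG,V)=28
iteration 2: select L,V (d=12, Q=-219/2); attach at lengths (119/12, 25/12); label the merged cluster LV
  updated: d(AG,LV)=89/4, d(LV,M)=14, d(LV,O)=13/2
iteration 3: select AG,O (d=13/2, Q=-201/4); attach at lengths (177/16, -73/16); label the merged cluster AGO
  updated: d(AGO,LV)=89/8, d(AGO,M)=15/2
iteration 4: select AGO,LV (d=89/8, Q=-261/8); attach at lengths (37/16, 141/16); label the merged cluster AGLOV
  updated: d(AGLOV,M)=83/16
iteration 5: select AGLOV,M (d=83/16); attach at lengths (83/32, 83/32); label the merged cluster AGLMOV
final tree: ((((A:49/8,G:15/8):177/16,O:-73/16):37/16,(L:119/12,V:25/12):141/16):83/32,M:83/32)
total length: 685/16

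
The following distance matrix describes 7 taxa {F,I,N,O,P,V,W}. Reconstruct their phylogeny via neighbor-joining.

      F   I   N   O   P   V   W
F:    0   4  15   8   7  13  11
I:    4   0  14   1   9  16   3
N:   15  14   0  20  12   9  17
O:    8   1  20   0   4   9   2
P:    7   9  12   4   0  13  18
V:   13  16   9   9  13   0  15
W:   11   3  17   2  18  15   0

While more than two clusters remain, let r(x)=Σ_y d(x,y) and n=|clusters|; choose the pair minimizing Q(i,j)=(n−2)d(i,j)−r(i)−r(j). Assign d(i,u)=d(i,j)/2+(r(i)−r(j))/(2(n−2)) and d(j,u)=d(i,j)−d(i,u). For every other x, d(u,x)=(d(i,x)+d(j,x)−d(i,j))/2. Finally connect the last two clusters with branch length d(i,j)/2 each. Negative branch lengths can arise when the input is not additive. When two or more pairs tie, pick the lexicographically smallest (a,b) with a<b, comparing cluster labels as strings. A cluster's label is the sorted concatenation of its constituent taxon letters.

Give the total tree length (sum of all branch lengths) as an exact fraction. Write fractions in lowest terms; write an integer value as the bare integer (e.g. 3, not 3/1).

885/32

step 1: merge (N,V) at d=9, Q=-117; branch lengths N→57/10, V→33/10; new cluster NV
  updated: d(F,NV)=19/2, d(I,NV)=21/2, d(NV,O)=10, d(NV,P)=8, d(NV,W)=23/2
step 2: merge (NV,P) at d=8, Q=-127/2; branch lengths NV→71/16, P→57/16; new cluster NPV
  updated: d(F,NPV)=17/4, d(I,NPV)=23/4, d(NPV,O)=3, d(NPV,W)=43/4
step 3: merge (F,NPV) at d=17/4, Q=-153/4; branch lengths F→65/24, NPV→37/24; new cluster FNPV
  updated: d(FNPV,I)=11/4, d(FNPV,O)=27/8, d(FNPV,W)=35/4
step 4: merge (FNPV,I) at d=11/4, Q=-129/8; branch lengths FNPV→109/32, I→-21/32; new cluster FINPV
  updated: d(FINPV,O)=13/16, d(FINPV,W)=9/2
step 5: merge (FINPV,O) at d=13/16, Q=-117/16; branch lengths FINPV→53/32, O→-27/32; new cluster FINOPV
  updated: d(FINOPV,W)=91/32
step 6: merge (FINOPV,W) at d=91/32; branch lengths FINOPV→91/64, W→91/64; new cluster FINOPVW
final tree: ((((F:65/24,((N:57/10,V:33/10):71/16,P:57/16):37/24):109/32,I:-21/32):53/32,O:-27/32):91/64,W:91/64)
total length: 885/32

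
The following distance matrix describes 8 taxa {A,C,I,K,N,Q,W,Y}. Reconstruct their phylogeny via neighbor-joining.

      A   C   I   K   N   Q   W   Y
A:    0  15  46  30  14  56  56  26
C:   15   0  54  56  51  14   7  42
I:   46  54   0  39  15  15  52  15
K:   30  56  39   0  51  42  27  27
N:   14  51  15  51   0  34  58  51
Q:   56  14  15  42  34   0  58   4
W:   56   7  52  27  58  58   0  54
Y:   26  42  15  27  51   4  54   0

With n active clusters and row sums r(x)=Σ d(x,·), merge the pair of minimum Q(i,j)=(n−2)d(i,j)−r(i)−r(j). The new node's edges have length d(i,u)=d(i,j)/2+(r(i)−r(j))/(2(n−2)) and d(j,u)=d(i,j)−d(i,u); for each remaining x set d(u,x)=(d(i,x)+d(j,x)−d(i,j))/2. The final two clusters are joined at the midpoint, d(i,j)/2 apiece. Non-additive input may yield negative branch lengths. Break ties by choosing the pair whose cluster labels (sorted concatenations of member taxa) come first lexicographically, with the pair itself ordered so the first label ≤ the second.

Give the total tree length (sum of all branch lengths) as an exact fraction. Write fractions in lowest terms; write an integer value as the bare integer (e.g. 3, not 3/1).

1. join C+W (d=7, Q=-509) ⇒ CW; edges |C|=-31/12, |W|=115/12
  updated: d(A,CW)=32, d(CW,I)=99/2, d(CW,K)=38, d(CW,N)=51, d(CW,Q)=65/2, d(CW,Y)=89/2
2. join A+N (d=14, Q=-350) ⇒ AN; edges |A|=29/5, |N|=41/5
  updated: d(AN,CW)=69/2, d(AN,I)=47/2, d(AN,K)=67/2, d(AN,Q)=38, d(AN,Y)=63/2
3. join Q+Y (d=4, Q=-475/2) ⇒ QY; edges |Q|=51/16, |Y|=13/16
  updated: d(AN,QY)=131/4, d(CW,QY)=73/2, d(I,QY)=13, d(K,QY)=65/2
4. join I+QY (d=13, Q=-803/4) ⇒ IQY; edges |I|=197/24, |QY|=115/24
  updated: d(AN,IQY)=173/8, d(CW,IQY)=73/2, d(IQY,K)=117/4
5. join AN+IQY (d=173/8, Q=-535/4) ⇒ AINQY; edges |AN|=91/8, |IQY|=41/4
  updated: d(AINQY,CW)=395/16, d(AINQY,K)=329/16
6. join AINQY+CW (d=395/16, Q=-333/4) ⇒ ACINQWY; edges |AINQY|=29/8, |CW|=337/16
  updated: d(ACINQWY,K)=271/16
7. join ACINQWY+K (d=271/16) ⇒ ACIKNQWY; edges |ACINQWY|=271/32, |K|=271/32
final tree: ((((A:29/5,N:41/5):91/8,(I:197/24,(Q:51/16,Y:13/16):115/24):41/4):29/8,(C:-31/12,W:115/12):337/16):271/32,K:271/32)
total length: 405/4

405/4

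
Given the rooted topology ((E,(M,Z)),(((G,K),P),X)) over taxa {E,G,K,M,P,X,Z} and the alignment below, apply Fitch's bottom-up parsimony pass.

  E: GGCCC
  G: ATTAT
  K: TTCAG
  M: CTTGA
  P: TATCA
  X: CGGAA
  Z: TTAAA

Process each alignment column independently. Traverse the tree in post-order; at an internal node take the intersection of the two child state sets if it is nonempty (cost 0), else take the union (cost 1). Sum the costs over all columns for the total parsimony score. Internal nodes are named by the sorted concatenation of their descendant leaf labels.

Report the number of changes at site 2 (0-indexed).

[col 0] MZ: children M:{C}, Z:{T} ∪→ {C,T}; cost 1
[col 0] EMZ: children E:{G}, MZ:{C,T} ∪→ {C,G,T}; cost 1
[col 0] GK: children G:{A}, K:{T} ∪→ {A,T}; cost 1
[col 0] GKP: children GK:{A,T}, P:{T} ∩→ {T}; cost 0
[col 0] GKPX: children GKP:{T}, X:{C} ∪→ {C,T}; cost 1
[col 0] EGKMPXZ: children EMZ:{C,G,T}, GKPX:{C,T} ∩→ {C,T}; cost 0
[col 1] MZ: children M:{T}, Z:{T} ∩→ {T}; cost 0
[col 1] EMZ: children E:{G}, MZ:{T} ∪→ {G,T}; cost 1
[col 1] GK: children G:{T}, K:{T} ∩→ {T}; cost 0
[col 1] GKP: children GK:{T}, P:{A} ∪→ {A,T}; cost 1
[col 1] GKPX: children GKP:{A,T}, X:{G} ∪→ {A,G,T}; cost 1
[col 1] EGKMPXZ: children EMZ:{G,T}, GKPX:{A,G,T} ∩→ {G,T}; cost 0
[col 2] MZ: children M:{T}, Z:{A} ∪→ {A,T}; cost 1
[col 2] EMZ: children E:{C}, MZ:{A,T} ∪→ {A,C,T}; cost 1
[col 2] GK: children G:{T}, K:{C} ∪→ {C,T}; cost 1
[col 2] GKP: children GK:{C,T}, P:{T} ∩→ {T}; cost 0
[col 2] GKPX: children GKP:{T}, X:{G} ∪→ {G,T}; cost 1
[col 2] EGKMPXZ: children EMZ:{A,C,T}, GKPX:{G,T} ∩→ {T}; cost 0
[col 3] MZ: children M:{G}, Z:{A} ∪→ {A,G}; cost 1
[col 3] EMZ: children E:{C}, MZ:{A,G} ∪→ {A,C,G}; cost 1
[col 3] GK: children G:{A}, K:{A} ∩→ {A}; cost 0
[col 3] GKP: children GK:{A}, P:{C} ∪→ {A,C}; cost 1
[col 3] GKPX: children GKP:{A,C}, X:{A} ∩→ {A}; cost 0
[col 3] EGKMPXZ: children EMZ:{A,C,G}, GKPX:{A} ∩→ {A}; cost 0
[col 4] MZ: children M:{A}, Z:{A} ∩→ {A}; cost 0
[col 4] EMZ: children E:{C}, MZ:{A} ∪→ {A,C}; cost 1
[col 4] GK: children G:{T}, K:{G} ∪→ {G,T}; cost 1
[col 4] GKP: children GK:{G,T}, P:{A} ∪→ {A,G,T}; cost 1
[col 4] GKPX: children GKP:{A,G,T}, X:{A} ∩→ {A}; cost 0
[col 4] EGKMPXZ: children EMZ:{A,C}, GKPX:{A} ∩→ {A}; cost 0
per-site changes: [4, 3, 4, 3, 3]; total = 17

4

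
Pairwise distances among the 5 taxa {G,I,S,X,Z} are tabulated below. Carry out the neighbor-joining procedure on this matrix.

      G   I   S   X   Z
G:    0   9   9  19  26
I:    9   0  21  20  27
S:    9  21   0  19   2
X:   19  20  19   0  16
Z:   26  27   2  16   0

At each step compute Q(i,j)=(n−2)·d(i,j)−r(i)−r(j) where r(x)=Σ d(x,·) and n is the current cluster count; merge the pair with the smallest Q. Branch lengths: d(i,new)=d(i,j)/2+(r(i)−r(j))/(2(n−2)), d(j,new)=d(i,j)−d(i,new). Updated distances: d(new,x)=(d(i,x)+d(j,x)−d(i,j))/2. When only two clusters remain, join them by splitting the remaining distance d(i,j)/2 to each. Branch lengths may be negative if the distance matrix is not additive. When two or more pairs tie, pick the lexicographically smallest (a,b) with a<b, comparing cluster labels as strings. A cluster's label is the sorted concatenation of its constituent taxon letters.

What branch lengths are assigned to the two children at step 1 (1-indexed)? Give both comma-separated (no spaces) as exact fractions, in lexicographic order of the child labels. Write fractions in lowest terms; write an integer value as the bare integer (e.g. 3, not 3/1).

-7/3,13/3

step 1: merge (S,Z) at d=2, Q=-116; branch lengths S→-7/3, Z→13/3; new cluster SZ
  updated: d(G,SZ)=33/2, d(I,SZ)=23, d(SZ,X)=33/2
step 2: merge (G,I) at d=9, Q=-157/2; branch lengths G→21/8, I→51/8; new cluster GI
  updated: d(GI,SZ)=61/4, d(GI,X)=15
step 3: merge (GI,SZ) at d=61/4, Q=-187/4; branch lengths GI→55/8, SZ→67/8; new cluster GISZ
  updated: d(GISZ,X)=65/8
step 4: merge (GISZ,X) at d=65/8; branch lengths GISZ→65/16, X→65/16; new cluster GISXZ
final tree: (((G:21/8,I:51/8):55/8,(S:-7/3,Z:13/3):67/8):65/16,X:65/16)
total length: 275/8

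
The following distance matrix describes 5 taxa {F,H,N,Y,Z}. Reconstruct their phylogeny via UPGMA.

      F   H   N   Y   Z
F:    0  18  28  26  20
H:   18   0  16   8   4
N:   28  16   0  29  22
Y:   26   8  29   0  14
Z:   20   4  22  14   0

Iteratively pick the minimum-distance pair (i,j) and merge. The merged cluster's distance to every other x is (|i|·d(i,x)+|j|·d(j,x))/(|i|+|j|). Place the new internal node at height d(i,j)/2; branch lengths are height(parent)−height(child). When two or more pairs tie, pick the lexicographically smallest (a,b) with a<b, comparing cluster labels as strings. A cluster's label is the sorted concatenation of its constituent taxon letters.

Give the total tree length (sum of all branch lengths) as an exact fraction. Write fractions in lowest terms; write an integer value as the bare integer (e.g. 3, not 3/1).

1. join H+Z (d=4) ⇒ HZ; edges |H|=2, |Z|=2
  updated: d(F,HZ)=19, d(HZ,N)=19, d(HZ,Y)=11
2. join HZ+Y (d=11) ⇒ HYZ; edges |HZ|=7/2, |Y|=11/2
  updated: d(F,HYZ)=64/3, d(HYZ,N)=67/3
3. join F+HYZ (d=64/3) ⇒ FHYZ; edges |F|=32/3, |HYZ|=31/6
  updated: d(FHYZ,N)=95/4
4. join FHYZ+N (d=95/4) ⇒ FHNYZ; edges |FHYZ|=29/24, |N|=95/8
final tree: ((F:32/3,((H:2,Z:2):7/2,Y:11/2):31/6):29/24,N:95/8)
total length: 503/12

503/12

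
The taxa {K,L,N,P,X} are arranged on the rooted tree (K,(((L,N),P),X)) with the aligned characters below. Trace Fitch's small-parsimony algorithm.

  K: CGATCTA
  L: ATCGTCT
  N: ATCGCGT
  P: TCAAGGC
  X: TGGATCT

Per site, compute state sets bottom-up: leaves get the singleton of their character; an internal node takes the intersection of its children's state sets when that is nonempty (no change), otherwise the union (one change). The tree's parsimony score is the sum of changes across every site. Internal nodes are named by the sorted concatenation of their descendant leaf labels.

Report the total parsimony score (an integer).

16

LN@0: {A} ∩ {A} = {A} (intersection, +0)
LNP@0: {A} ∪ {T} = {A,T} (union, +1)
LNPX@0: {A,T} ∩ {T} = {T} (intersection, +0)
KLNPX@0: {C} ∪ {T} = {C,T} (union, +1)
LN@1: {T} ∩ {T} = {T} (intersection, +0)
LNP@1: {T} ∪ {C} = {C,T} (union, +1)
LNPX@1: {C,T} ∪ {G} = {C,G,T} (union, +1)
KLNPX@1: {G} ∩ {C,G,T} = {G} (intersection, +0)
LN@2: {C} ∩ {C} = {C} (intersection, +0)
LNP@2: {C} ∪ {A} = {A,C} (union, +1)
LNPX@2: {A,C} ∪ {G} = {A,C,G} (union, +1)
KLNPX@2: {A} ∩ {A,C,G} = {A} (intersection, +0)
LN@3: {G} ∩ {G} = {G} (intersection, +0)
LNP@3: {G} ∪ {A} = {A,G} (union, +1)
LNPX@3: {A,G} ∩ {A} = {A} (intersection, +0)
KLNPX@3: {T} ∪ {A} = {A,T} (union, +1)
LN@4: {T} ∪ {C} = {C,T} (union, +1)
LNP@4: {C,T} ∪ {G} = {C,G,T} (union, +1)
LNPX@4: {C,G,T} ∩ {T} = {T} (intersection, +0)
KLNPX@4: {C} ∪ {T} = {C,T} (union, +1)
LN@5: {C} ∪ {G} = {C,G} (union, +1)
LNP@5: {C,G} ∩ {G} = {G} (intersection, +0)
LNPX@5: {G} ∪ {C} = {C,G} (union, +1)
KLNPX@5: {T} ∪ {C,G} = {C,G,T} (union, +1)
LN@6: {T} ∩ {T} = {T} (intersection, +0)
LNP@6: {T} ∪ {C} = {C,T} (union, +1)
LNPX@6: {C,T} ∩ {T} = {T} (intersection, +0)
KLNPX@6: {A} ∪ {T} = {A,T} (union, +1)
per-site changes: [2, 2, 2, 2, 3, 3, 2]; total = 16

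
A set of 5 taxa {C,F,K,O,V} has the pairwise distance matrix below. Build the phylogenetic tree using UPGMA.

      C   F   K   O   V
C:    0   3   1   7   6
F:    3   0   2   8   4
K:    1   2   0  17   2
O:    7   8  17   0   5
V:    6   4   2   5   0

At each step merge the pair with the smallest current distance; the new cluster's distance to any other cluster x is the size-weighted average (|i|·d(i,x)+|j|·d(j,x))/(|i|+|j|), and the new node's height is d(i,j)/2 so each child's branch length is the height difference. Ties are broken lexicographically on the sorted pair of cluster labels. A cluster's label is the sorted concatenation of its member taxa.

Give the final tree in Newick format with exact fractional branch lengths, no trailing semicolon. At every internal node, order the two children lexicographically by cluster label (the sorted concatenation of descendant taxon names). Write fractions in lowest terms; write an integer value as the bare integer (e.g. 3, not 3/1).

((((C:1/2,K:1/2):3/4,F:5/4):3/4,V:2):21/8,O:37/8)

step 1: merge (C,K) at d=1; branch lengths C→1/2, K→1/2; new cluster CK
  updated: d(CK,F)=5/2, d(CK,O)=12, d(CK,V)=4
step 2: merge (CK,F) at d=5/2; branch lengths CK→3/4, F→5/4; new cluster CFK
  updated: d(CFK,O)=32/3, d(CFK,V)=4
step 3: merge (CFK,V) at d=4; branch lengths CFK→3/4, V→2; new cluster CFKV
  updated: d(CFKV,O)=37/4
step 4: merge (CFKV,O) at d=37/4; branch lengths CFKV→21/8, O→37/8; new cluster CFKOV
final tree: ((((C:1/2,K:1/2):3/4,F:5/4):3/4,V:2):21/8,O:37/8)
total length: 13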